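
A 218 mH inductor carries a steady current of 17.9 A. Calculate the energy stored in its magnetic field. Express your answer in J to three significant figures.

Stored magnetic energy: U = ½LI².
U = ½(0.218 H)(17.9 A)² = 34.92 J.

U ≈ 34.9 J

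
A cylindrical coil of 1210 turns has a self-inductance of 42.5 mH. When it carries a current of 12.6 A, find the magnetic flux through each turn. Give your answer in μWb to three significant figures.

From L = NΦ_B/I, the flux per turn is Φ_B = LI/N.
Φ_B = (4.250×10^-2 H)(12.6 A)/1210 = 4.426×10^-4 Wb.

Φ_B ≈ 443 μWb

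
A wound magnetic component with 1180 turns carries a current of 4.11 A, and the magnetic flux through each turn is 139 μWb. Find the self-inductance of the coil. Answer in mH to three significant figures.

Self-inductance is defined by L = NΦ_B/I (flux linkage over current).
L = (1180)(1.390×10^-4 Wb)/(4.11 A) = 3.991×10^-2 H.

L ≈ 39.9 mH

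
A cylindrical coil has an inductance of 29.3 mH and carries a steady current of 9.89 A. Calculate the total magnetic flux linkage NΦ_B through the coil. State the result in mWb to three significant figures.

From L = NΦ_B/I, the flux linkage is NΦ_B = LI.
NΦ_B = (2.930×10^-2 H)(9.89 A) = 0.2898 Wb.

NΦ_B ≈ 290 mWb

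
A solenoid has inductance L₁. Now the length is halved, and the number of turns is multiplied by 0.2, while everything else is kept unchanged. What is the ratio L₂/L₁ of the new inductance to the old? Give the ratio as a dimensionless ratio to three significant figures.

For a solenoid, L ∝ μᵣN²A/ℓ.
L₂/L₁ = (0.5)^-1 × (0.2)^2 = 0.0800.

L₂/L₁ = 0.0800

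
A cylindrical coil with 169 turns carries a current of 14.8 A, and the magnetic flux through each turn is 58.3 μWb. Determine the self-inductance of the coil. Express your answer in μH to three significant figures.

L ≈ 666 μH

Self-inductance is defined by L = NΦ_B/I (flux linkage over current).
L = (169)(5.830×10^-5 Wb)/(14.8 A) = 6.657×10^-4 H.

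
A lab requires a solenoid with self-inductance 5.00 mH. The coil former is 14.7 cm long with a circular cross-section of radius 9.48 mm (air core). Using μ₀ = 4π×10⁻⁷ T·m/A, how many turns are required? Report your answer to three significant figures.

N ≈ 1440 turns

A = πr² = π(9.480×10^-3 m)² = 2.823×10^-4 m².
From L = μ₀N²A/ℓ, N = √(Lℓ / (μ₀A)).
N = √[(5.000×10^-3)(0.147) / ((4π×10⁻⁷)×2.823×10^-4)] = √(2.072×10^6) ≈ 1439.3.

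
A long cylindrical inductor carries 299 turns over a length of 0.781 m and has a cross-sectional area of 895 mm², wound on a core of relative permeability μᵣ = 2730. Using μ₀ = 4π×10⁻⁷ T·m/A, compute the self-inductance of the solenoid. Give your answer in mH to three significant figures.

A = 895 mm² = 8.950×10^-4 m².
For a long solenoid, L = μ₀μᵣN²A/ℓ.
L = (4π×10⁻⁷)(2730)(299)²(8.950×10^-4)/(0.781 m) = 0.35147 H.

L ≈ 351 mH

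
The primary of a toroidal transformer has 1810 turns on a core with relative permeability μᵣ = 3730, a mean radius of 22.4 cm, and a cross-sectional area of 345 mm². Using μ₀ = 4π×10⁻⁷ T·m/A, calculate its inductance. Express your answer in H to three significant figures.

For a thin toroid, L = μ₀μᵣN²A/(2πR).
L = (4π×10⁻⁷)(3730)(1810)²(3.450×10^-4) / (2π×0.224 m) = 3.764 H.

L ≈ 3.76 H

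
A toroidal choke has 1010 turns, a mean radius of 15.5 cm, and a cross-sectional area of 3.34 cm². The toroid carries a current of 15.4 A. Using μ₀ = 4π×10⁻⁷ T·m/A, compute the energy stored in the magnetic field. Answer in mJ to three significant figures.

U ≈ 52.1 mJ

L = μ₀N²A/(2πR) = (4π×10⁻⁷)(1010)²(3.340×10^-4)/(2π×0.155) = 4.396×10^-4 H.
U = ½LI² = ½(4.396×10^-4)(15.4)² = 5.213×10^-2 J.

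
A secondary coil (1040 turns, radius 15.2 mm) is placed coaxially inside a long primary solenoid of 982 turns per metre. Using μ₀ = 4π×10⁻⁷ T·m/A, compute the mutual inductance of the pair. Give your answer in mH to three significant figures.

M ≈ 0.932 mH

The outer solenoid produces a uniform field B₁ = μ₀n₁I₁ across the inner coil,
so the flux linkage is N₂Φ = N₂B₁A₂ = μ₀n₁N₂A₂·I₁, giving M = μ₀n₁N₂A₂.
A₂ = πr² = π(1.520×10^-2 m)² = 7.258×10^-4 m².
M = (4π×10⁻⁷)(982)(1040)(7.258×10^-4) = 9.315×10^-4 H.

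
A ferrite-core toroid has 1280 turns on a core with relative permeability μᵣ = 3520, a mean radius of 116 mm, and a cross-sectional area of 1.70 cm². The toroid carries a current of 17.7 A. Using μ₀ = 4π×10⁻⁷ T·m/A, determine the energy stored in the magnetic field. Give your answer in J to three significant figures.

L = μ₀μᵣN²A/(2πR) = (4π×10⁻⁷)(3520)(1280)²(1.700×10^-4)/(2π×0.116) = 1.69 H.
U = ½LI² = ½(1.69)(17.7)² = 264.8 J.

U ≈ 265 J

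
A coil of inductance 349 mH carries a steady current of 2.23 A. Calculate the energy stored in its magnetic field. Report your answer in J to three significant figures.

U ≈ 0.868 J

Stored magnetic energy: U = ½LI².
U = ½(0.349 H)(2.23 A)² = 0.8678 J.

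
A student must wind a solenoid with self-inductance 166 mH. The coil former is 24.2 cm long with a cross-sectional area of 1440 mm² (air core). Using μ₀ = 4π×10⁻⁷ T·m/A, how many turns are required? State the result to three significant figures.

A = 1440 mm² = 1.440×10^-3 m².
From L = μ₀N²A/ℓ, N = √(Lℓ / (μ₀A)).
N = √[(0.166)(0.242) / ((4π×10⁻⁷)×1.440×10^-3)] = √(2.220×10^7) ≈ 4711.7.

N ≈ 4710 turns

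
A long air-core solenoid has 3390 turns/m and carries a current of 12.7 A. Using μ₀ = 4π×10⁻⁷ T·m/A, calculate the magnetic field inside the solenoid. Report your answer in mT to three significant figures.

B ≈ 54.1 mT

Inside a long solenoid, B = μ₀nI.
B = (4π×10⁻⁷)(3.390×10^3 m⁻¹)(12.7 A) = 5.410×10^-2 T.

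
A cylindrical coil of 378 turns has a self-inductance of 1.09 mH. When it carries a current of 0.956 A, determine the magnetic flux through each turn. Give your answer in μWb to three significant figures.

Φ_B ≈ 2.76 μWb

From L = NΦ_B/I, the flux per turn is Φ_B = LI/N.
Φ_B = (1.090×10^-3 H)(0.956 A)/378 = 2.757×10^-6 Wb.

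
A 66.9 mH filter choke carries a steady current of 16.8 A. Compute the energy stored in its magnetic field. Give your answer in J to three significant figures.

Stored magnetic energy: U = ½LI².
U = ½(6.690×10^-2 H)(16.8 A)² = 9.441 J.

U ≈ 9.44 J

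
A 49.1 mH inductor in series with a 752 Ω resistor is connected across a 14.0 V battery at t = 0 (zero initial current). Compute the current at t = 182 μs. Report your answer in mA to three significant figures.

I ≈ 17.5 mA

τ = L/R = 4.910×10^-2/752 = 6.529×10^-5 s; final current I_∞ = ε/R = 14.0/752 = 1.862×10^-2 A.
I(t) = I_∞(1 − e^(−t/τ)) with t/τ = 2.787.
I = (1.862×10^-2)(1 − e^(−2.787)) = 1.747×10^-2 A.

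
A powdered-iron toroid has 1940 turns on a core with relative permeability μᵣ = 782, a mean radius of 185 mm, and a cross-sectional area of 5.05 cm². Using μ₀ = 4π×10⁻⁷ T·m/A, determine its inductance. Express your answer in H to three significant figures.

For a thin toroid, L = μ₀μᵣN²A/(2πR).
L = (4π×10⁻⁷)(782)(1940)²(5.050×10^-4) / (2π×0.185 m) = 1.607 H.

L ≈ 1.61 H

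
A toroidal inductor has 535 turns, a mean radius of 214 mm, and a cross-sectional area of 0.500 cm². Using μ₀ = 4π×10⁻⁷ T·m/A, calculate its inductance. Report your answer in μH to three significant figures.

For a thin toroid, L = μ₀N²A/(2πR).
L = (4π×10⁻⁷)(535)²(5.000×10^-5) / (2π×0.214 m) = 1.337×10^-5 H.

L ≈ 13.4 μH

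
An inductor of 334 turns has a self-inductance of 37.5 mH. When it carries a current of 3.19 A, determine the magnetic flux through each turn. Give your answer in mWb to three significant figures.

Φ_B ≈ 0.358 mWb

From L = NΦ_B/I, the flux per turn is Φ_B = LI/N.
Φ_B = (3.750×10^-2 H)(3.19 A)/334 = 3.582×10^-4 Wb.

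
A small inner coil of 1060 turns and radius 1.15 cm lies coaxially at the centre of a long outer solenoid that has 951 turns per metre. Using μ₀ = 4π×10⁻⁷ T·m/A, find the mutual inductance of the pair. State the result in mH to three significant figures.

The outer solenoid produces a uniform field B₁ = μ₀n₁I₁ across the inner coil,
so the flux linkage is N₂Φ = N₂B₁A₂ = μ₀n₁N₂A₂·I₁, giving M = μ₀n₁N₂A₂.
A₂ = πr² = π(1.150×10^-2 m)² = 4.1548×10^-4 m².
M = (4π×10⁻⁷)(951)(1060)(4.1548×10^-4) = 5.263×10^-4 H.

M ≈ 0.526 mH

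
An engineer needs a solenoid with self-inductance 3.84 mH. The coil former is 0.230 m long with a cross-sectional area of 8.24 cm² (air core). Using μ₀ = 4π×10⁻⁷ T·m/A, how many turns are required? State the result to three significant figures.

A = 8.24 cm² = 8.240×10^-4 m².
From L = μ₀N²A/ℓ, N = √(Lℓ / (μ₀A)).
N = √[(3.840×10^-3)(0.23) / ((4π×10⁻⁷)×8.240×10^-4)] = √(8.529×10^5) ≈ 923.6.

N ≈ 924 turns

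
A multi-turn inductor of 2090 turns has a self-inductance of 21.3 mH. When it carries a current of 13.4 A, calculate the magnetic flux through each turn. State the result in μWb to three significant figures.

From L = NΦ_B/I, the flux per turn is Φ_B = LI/N.
Φ_B = (2.130×10^-2 H)(13.4 A)/2090 = 1.366×10^-4 Wb.

Φ_B ≈ 137 μWb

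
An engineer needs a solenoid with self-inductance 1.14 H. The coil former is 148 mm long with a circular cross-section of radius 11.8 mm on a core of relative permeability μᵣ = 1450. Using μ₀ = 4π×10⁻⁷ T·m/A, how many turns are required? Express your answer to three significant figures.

N ≈ 460 turns

A = πr² = π(1.180×10^-2 m)² = 4.374×10^-4 m².
From L = μ₀μᵣN²A/ℓ, N = √(Lℓ / (μ₀μᵣA)).
N = √[(1.14)(0.148) / ((4π×10⁻⁷)(1450)×4.374×10^-4)] = √(2.117×10^5) ≈ 460.1.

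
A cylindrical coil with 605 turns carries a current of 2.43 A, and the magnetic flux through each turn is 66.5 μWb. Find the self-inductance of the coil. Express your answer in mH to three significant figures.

Self-inductance is defined by L = NΦ_B/I (flux linkage over current).
L = (605)(6.650×10^-5 Wb)/(2.43 A) = 1.656×10^-2 H.

L ≈ 16.6 mH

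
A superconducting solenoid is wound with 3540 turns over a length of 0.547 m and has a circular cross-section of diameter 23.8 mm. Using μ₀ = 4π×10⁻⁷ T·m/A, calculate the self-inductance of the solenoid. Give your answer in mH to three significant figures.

L ≈ 12.8 mH

A = π(d/2)² = π(1.190×10^-2 m)² = 4.449×10^-4 m².
For a long solenoid, L = μ₀N²A/ℓ.
L = (4π×10⁻⁷)(3540)²(4.449×10^-4)/(0.547 m) = 1.281×10^-2 H.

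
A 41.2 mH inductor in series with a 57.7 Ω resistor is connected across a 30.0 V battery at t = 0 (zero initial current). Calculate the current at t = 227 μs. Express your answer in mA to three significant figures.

τ = L/R = 4.120×10^-2/57.7 = 7.140×10^-4 s; final current I_∞ = ε/R = 30.0/57.7 = 0.5199 A.
I(t) = I_∞(1 − e^(−t/τ)) with t/τ = 0.318.
I = (0.5199)(1 − e^(−0.318)) = 0.1416 A.

I ≈ 142 mA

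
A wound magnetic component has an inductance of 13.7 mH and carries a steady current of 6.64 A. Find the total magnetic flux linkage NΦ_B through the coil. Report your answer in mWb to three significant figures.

From L = NΦ_B/I, the flux linkage is NΦ_B = LI.
NΦ_B = (1.370×10^-2 H)(6.64 A) = 9.097×10^-2 Wb.

NΦ_B ≈ 91.0 mWb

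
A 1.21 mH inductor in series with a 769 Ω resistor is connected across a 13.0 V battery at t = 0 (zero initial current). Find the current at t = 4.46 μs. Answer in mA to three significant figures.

I ≈ 15.9 mA

τ = L/R = 1.210×10^-3/769 = 1.573×10^-6 s; final current I_∞ = ε/R = 13.0/769 = 1.691×10^-2 A.
I(t) = I_∞(1 − e^(−t/τ)) with t/τ = 2.834.
I = (1.691×10^-2)(1 − e^(−2.834)) = 1.591×10^-2 A.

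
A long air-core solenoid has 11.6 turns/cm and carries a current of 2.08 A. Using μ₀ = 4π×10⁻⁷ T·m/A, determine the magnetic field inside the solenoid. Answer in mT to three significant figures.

Inside a long solenoid, B = μ₀nI.
B = (4π×10⁻⁷)(1.160×10^3 m⁻¹)(2.08 A) = 3.032×10^-3 T.

B ≈ 3.03 mT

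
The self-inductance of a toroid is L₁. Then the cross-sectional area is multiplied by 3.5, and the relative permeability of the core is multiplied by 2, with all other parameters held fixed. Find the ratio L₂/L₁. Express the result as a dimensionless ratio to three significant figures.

L₂/L₁ = 7.00

For a toroid, L ∝ μᵣN²A/R.
L₂/L₁ = (3.5) × (2) = 7.00.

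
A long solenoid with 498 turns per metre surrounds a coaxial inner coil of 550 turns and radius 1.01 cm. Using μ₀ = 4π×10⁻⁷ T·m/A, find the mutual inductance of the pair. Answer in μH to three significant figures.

The outer solenoid produces a uniform field B₁ = μ₀n₁I₁ across the inner coil,
so the flux linkage is N₂Φ = N₂B₁A₂ = μ₀n₁N₂A₂·I₁, giving M = μ₀n₁N₂A₂.
A₂ = πr² = π(1.010×10^-2 m)² = 3.2047×10^-4 m².
M = (4π×10⁻⁷)(498)(550)(3.2047×10^-4) = 1.103×10^-4 H.

M ≈ 110 μH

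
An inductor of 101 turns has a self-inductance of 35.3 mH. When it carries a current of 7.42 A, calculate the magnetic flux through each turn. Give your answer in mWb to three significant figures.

Φ_B ≈ 2.59 mWb

From L = NΦ_B/I, the flux per turn is Φ_B = LI/N.
Φ_B = (3.530×10^-2 H)(7.42 A)/101 = 2.593×10^-3 Wb.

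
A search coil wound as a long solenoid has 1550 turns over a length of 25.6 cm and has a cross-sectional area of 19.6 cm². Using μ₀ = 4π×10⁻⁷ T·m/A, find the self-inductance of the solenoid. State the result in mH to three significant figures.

A = 19.6 cm² = 1.960×10^-3 m².
For a long solenoid, L = μ₀N²A/ℓ.
L = (4π×10⁻⁷)(1550)²(1.960×10^-3)/(0.256 m) = 2.311×10^-2 H.

L ≈ 23.1 mH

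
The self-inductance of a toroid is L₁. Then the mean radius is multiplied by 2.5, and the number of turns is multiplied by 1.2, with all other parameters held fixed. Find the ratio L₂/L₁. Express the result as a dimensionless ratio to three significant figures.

L₂/L₁ = 0.576

For a toroid, L ∝ μᵣN²A/R.
L₂/L₁ = (2.5)^-1 × (1.2)^2 = 0.576.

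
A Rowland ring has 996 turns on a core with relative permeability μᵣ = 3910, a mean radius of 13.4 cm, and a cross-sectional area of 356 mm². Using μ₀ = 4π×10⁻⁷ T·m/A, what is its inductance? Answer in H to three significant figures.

L ≈ 2.06 H

For a thin toroid, L = μ₀μᵣN²A/(2πR).
L = (4π×10⁻⁷)(3910)(996)²(3.560×10^-4) / (2π×0.134 m) = 2.061 H.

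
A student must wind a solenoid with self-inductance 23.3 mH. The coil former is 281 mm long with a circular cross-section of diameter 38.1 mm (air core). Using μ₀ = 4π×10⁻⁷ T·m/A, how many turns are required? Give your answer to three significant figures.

A = π(d/2)² = π(1.905×10^-2 m)² = 1.140×10^-3 m².
From L = μ₀N²A/ℓ, N = √(Lℓ / (μ₀A)).
N = √[(2.330×10^-2)(0.281) / ((4π×10⁻⁷)×1.140×10^-3)] = √(4.570×10^6) ≈ 2137.7.

N ≈ 2140 turns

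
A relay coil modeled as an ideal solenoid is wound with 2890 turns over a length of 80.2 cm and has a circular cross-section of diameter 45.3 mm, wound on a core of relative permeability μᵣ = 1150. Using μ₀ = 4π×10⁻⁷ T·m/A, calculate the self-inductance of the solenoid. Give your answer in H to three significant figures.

L ≈ 24.3 H

A = π(d/2)² = π(2.265×10^-2 m)² = 1.612×10^-3 m².
For a long solenoid, L = μ₀μᵣN²A/ℓ.
L = (4π×10⁻⁷)(1150)(2890)²(1.612×10^-3)/(0.802 m) = 24.26 H.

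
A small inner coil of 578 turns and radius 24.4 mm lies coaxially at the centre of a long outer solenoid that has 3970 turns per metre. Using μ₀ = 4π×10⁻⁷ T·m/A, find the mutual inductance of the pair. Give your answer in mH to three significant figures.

M ≈ 5.39 mH

The outer solenoid produces a uniform field B₁ = μ₀n₁I₁ across the inner coil,
so the flux linkage is N₂Φ = N₂B₁A₂ = μ₀n₁N₂A₂·I₁, giving M = μ₀n₁N₂A₂.
A₂ = πr² = π(2.440×10^-2 m)² = 1.870×10^-3 m².
M = (4π×10⁻⁷)(3970)(578)(1.870×10^-3) = 5.393×10^-3 H.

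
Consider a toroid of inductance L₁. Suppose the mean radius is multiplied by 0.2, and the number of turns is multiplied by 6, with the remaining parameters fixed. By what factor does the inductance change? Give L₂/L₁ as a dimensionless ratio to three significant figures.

L₂/L₁ = 180

For a toroid, L ∝ μᵣN²A/R.
L₂/L₁ = (0.2)^-1 × (6)^2 = 180.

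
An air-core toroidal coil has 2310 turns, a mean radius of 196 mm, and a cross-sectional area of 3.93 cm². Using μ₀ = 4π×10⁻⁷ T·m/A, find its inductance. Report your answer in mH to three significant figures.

L ≈ 2.14 mH

For a thin toroid, L = μ₀N²A/(2πR).
L = (4π×10⁻⁷)(2310)²(3.930×10^-4) / (2π×0.196 m) = 2.140×10^-3 H.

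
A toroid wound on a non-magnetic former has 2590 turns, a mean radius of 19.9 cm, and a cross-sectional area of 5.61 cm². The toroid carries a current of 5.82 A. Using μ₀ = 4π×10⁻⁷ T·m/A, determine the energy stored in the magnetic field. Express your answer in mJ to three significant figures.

U ≈ 64.1 mJ

L = μ₀N²A/(2πR) = (4π×10⁻⁷)(2590)²(5.610×10^-4)/(2π×0.199) = 3.782×10^-3 H.
U = ½LI² = ½(3.782×10^-3)(5.82)² = 6.406×10^-2 J.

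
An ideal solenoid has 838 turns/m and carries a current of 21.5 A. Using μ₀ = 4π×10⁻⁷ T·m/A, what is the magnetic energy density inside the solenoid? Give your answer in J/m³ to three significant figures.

B = μ₀nI = (4π×10⁻⁷)(838)(21.5) = 2.264×10^-2 T.
u = B²/(2μ₀) = (2.264×10^-2)²/(2×4π×10⁻⁷) = 204 J/m³.

u ≈ 204 J/m³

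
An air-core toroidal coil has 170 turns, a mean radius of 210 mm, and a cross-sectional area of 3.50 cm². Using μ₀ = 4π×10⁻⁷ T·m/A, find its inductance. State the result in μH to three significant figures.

L ≈ 9.63 μH

For a thin toroid, L = μ₀N²A/(2πR).
L = (4π×10⁻⁷)(170)²(3.500×10^-4) / (2π×0.21 m) = 9.633×10^-6 H.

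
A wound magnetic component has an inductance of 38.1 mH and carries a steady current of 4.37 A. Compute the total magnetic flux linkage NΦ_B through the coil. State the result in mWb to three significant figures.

From L = NΦ_B/I, the flux linkage is NΦ_B = LI.
NΦ_B = (3.810×10^-2 H)(4.37 A) = 0.166497 Wb.

NΦ_B ≈ 166 mWb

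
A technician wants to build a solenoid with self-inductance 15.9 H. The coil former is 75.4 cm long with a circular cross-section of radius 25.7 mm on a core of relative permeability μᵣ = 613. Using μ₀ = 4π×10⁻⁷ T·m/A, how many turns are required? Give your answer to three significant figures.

A = πr² = π(2.570×10^-2 m)² = 2.07499×10^-3 m².
From L = μ₀μᵣN²A/ℓ, N = √(Lℓ / (μ₀μᵣA)).
N = √[(15.9)(0.754) / ((4π×10⁻⁷)(613)×2.07499×10^-3)] = √(7.500×10^6) ≈ 2738.7.

N ≈ 2740 turns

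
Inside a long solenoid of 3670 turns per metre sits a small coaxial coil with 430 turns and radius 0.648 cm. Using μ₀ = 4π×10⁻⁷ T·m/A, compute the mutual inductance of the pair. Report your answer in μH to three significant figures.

M ≈ 262 μH

The outer solenoid produces a uniform field B₁ = μ₀n₁I₁ across the inner coil,
so the flux linkage is N₂Φ = N₂B₁A₂ = μ₀n₁N₂A₂·I₁, giving M = μ₀n₁N₂A₂.
A₂ = πr² = π(6.480×10^-3 m)² = 1.319×10^-4 m².
M = (4π×10⁻⁷)(3670)(430)(1.319×10^-4) = 2.616×10^-4 H.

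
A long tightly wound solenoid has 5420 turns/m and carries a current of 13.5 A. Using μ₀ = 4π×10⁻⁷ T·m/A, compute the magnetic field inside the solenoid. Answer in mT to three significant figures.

B ≈ 91.9 mT

Inside a long solenoid, B = μ₀nI.
B = (4π×10⁻⁷)(5.420×10^3 m⁻¹)(13.5 A) = 9.1948×10^-2 T.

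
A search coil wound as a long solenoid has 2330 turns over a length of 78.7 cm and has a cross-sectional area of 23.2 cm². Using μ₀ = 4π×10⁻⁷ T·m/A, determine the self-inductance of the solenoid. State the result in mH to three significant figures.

L ≈ 20.1 mH

A = 23.2 cm² = 2.320×10^-3 m².
For a long solenoid, L = μ₀N²A/ℓ.
L = (4π×10⁻⁷)(2330)²(2.320×10^-3)/(0.787 m) = 2.011×10^-2 H.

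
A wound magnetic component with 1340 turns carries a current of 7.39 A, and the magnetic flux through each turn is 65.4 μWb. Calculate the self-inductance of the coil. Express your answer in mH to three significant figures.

L ≈ 11.9 mH

Self-inductance is defined by L = NΦ_B/I (flux linkage over current).
L = (1340)(6.540×10^-5 Wb)/(7.39 A) = 1.186×10^-2 H.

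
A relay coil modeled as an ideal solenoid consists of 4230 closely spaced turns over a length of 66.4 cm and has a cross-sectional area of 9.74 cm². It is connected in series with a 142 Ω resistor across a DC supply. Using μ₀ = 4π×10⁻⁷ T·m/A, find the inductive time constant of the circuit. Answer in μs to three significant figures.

τ ≈ 232 μs

A = 9.74 cm² = 9.740×10^-4 m².
L = μ₀N²A/ℓ = (4π×10⁻⁷)(4230)²(9.740×10^-4)/(0.664) = 3.298×10^-2 H.
τ = L/R = (3.298×10^-2)/(142) = 2.323×10^-4 s.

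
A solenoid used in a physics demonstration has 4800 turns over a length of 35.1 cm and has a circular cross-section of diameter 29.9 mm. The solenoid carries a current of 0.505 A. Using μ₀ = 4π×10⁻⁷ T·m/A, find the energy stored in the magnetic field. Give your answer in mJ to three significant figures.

A = π(d/2)² = π(1.495×10^-2 m)² = 7.022×10^-4 m².
L = μ₀N²A/ℓ = (4π×10⁻⁷)(4800)²(7.022×10^-4)/(0.351) = 5.792×10^-2 H.
U = ½LI² = ½(5.792×10^-2)(0.505)² = 7.385×10^-3 J.

U ≈ 7.39 mJ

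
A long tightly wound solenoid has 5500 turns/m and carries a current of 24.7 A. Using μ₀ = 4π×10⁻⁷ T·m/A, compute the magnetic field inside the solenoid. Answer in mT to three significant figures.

Inside a long solenoid, B = μ₀nI.
B = (4π×10⁻⁷)(5.500×10^3 m⁻¹)(24.7 A) = 0.1707 T.

B ≈ 171 mT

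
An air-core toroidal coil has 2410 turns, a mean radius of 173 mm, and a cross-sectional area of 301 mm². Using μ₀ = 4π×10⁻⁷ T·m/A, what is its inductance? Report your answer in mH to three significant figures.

For a thin toroid, L = μ₀N²A/(2πR).
L = (4π×10⁻⁷)(2410)²(3.010×10^-4) / (2π×0.173 m) = 2.021×10^-3 H.

L ≈ 2.02 mH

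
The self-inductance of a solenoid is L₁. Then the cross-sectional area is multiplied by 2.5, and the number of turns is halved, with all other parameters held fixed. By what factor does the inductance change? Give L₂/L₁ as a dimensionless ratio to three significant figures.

L₂/L₁ = 0.625

For a solenoid, L ∝ μᵣN²A/ℓ.
L₂/L₁ = (2.5) × (0.5)^2 = 0.625.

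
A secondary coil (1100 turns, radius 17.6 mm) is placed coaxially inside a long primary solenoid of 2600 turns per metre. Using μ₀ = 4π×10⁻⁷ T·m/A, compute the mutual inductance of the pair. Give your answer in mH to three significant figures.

M ≈ 3.50 mH

The outer solenoid produces a uniform field B₁ = μ₀n₁I₁ across the inner coil,
so the flux linkage is N₂Φ = N₂B₁A₂ = μ₀n₁N₂A₂·I₁, giving M = μ₀n₁N₂A₂.
A₂ = πr² = π(1.760×10^-2 m)² = 9.731×10^-4 m².
M = (4π×10⁻⁷)(2600)(1100)(9.731×10^-4) = 3.497×10^-3 H.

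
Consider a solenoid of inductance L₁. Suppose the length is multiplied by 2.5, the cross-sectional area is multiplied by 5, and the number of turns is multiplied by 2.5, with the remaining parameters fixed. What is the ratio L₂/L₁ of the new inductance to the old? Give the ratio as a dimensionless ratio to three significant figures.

L₂/L₁ = 12.5

For a solenoid, L ∝ μᵣN²A/ℓ.
L₂/L₁ = (2.5)^-1 × (5) × (2.5)^2 = 12.5.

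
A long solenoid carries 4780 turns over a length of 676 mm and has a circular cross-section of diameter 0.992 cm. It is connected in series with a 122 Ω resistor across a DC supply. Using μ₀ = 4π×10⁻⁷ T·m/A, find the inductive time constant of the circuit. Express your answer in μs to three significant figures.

A = π(d/2)² = π(4.960×10^-3 m)² = 7.729×10^-5 m².
L = μ₀N²A/ℓ = (4π×10⁻⁷)(4780)²(7.729×10^-5)/(0.676) = 3.283×10^-3 H.
τ = L/R = (3.283×10^-3)/(122) = 2.691×10^-5 s.

τ ≈ 26.9 μs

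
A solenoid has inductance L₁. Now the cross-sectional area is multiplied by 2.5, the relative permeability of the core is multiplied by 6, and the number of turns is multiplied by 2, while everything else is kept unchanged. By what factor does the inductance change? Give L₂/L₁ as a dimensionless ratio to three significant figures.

L₂/L₁ = 60.0

For a solenoid, L ∝ μᵣN²A/ℓ.
L₂/L₁ = (2.5) × (6) × (2)^2 = 60.0.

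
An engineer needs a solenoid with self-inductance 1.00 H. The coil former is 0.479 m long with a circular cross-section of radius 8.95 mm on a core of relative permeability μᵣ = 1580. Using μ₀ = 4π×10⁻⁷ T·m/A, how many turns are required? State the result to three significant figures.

A = πr² = π(8.950×10^-3 m)² = 2.516×10^-4 m².
From L = μ₀μᵣN²A/ℓ, N = √(Lℓ / (μ₀μᵣA)).
N = √[(1)(0.479) / ((4π×10⁻⁷)(1580)×2.516×10^-4)] = √(9.587×10^5) ≈ 979.1.

N ≈ 979 turns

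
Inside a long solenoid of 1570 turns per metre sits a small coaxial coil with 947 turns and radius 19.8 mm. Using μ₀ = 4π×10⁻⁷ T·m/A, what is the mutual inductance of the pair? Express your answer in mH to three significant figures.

M ≈ 2.30 mH

The outer solenoid produces a uniform field B₁ = μ₀n₁I₁ across the inner coil,
so the flux linkage is N₂Φ = N₂B₁A₂ = μ₀n₁N₂A₂·I₁, giving M = μ₀n₁N₂A₂.
A₂ = πr² = π(1.980×10^-2 m)² = 1.232×10^-3 m².
M = (4π×10⁻⁷)(1570)(947)(1.232×10^-3) = 2.301×10^-3 H.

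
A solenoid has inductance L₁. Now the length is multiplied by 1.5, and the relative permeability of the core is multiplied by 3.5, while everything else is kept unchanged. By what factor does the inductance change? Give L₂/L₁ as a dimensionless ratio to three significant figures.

L₂/L₁ = 2.33

For a solenoid, L ∝ μᵣN²A/ℓ.
L₂/L₁ = (1.5)^-1 × (3.5) = 2.33.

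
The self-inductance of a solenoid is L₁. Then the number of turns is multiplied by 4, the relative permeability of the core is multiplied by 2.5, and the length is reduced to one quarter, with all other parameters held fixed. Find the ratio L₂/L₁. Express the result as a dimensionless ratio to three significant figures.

L₂/L₁ = 160

For a solenoid, L ∝ μᵣN²A/ℓ.
L₂/L₁ = (4)^2 × (2.5) × (0.25)^-1 = 160.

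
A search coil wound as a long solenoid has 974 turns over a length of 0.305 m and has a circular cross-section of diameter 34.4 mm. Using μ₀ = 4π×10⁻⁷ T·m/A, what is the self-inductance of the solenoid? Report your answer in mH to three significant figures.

A = π(d/2)² = π(1.720×10^-2 m)² = 9.294×10^-4 m².
For a long solenoid, L = μ₀N²A/ℓ.
L = (4π×10⁻⁷)(974)²(9.294×10^-4)/(0.305 m) = 3.633×10^-3 H.

L ≈ 3.63 mH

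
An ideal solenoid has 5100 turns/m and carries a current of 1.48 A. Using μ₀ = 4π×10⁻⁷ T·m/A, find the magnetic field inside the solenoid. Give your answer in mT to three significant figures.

B ≈ 9.49 mT

Inside a long solenoid, B = μ₀nI.
B = (4π×10⁻⁷)(5.100×10^3 m⁻¹)(1.48 A) = 9.485×10^-3 T.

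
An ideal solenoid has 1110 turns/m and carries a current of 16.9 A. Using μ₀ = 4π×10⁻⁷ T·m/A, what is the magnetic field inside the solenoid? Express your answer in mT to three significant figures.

B ≈ 23.6 mT

Inside a long solenoid, B = μ₀nI.
B = (4π×10⁻⁷)(1.110×10^3 m⁻¹)(16.9 A) = 2.357×10^-2 T.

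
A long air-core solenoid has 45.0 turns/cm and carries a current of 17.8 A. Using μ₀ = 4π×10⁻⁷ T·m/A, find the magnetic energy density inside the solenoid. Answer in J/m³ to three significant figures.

B = μ₀nI = (4π×10⁻⁷)(4.500×10^3)(17.8) = 0.1007 T.
u = B²/(2μ₀) = (0.1007)²/(2×4π×10⁻⁷) = 4.031×10^3 J/m³.

u ≈ 4030 J/m³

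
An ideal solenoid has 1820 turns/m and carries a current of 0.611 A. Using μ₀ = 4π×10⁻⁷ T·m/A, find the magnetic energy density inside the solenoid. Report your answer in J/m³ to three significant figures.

B = μ₀nI = (4π×10⁻⁷)(1.820×10^3)(0.611) = 1.397×10^-3 T.
u = B²/(2μ₀) = (1.397×10^-3)²/(2×4π×10⁻⁷) = 0.777 J/m³.

u ≈ 0.777 J/m³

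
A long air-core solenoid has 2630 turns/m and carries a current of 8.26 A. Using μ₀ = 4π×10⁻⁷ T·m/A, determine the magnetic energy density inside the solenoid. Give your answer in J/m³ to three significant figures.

u ≈ 297 J/m³

B = μ₀nI = (4π×10⁻⁷)(2.630×10^3)(8.26) = 2.730×10^-2 T.
u = B²/(2μ₀) = (2.730×10^-2)²/(2×4π×10⁻⁷) = 296.5 J/m³.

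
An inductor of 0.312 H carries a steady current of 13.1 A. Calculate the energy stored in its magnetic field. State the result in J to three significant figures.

U ≈ 26.8 J

Stored magnetic energy: U = ½LI².
U = ½(0.312 H)(13.1 A)² = 26.77 J.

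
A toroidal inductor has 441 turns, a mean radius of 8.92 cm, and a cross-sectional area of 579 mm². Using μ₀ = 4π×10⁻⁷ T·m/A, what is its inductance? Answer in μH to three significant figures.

L ≈ 252 μH

For a thin toroid, L = μ₀N²A/(2πR).
L = (4π×10⁻⁷)(441)²(5.790×10^-4) / (2π×8.920×10^-2 m) = 2.5248×10^-4 H.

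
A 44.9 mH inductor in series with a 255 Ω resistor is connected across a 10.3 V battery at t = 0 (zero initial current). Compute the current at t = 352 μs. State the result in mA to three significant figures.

τ = L/R = 4.490×10^-2/255 = 1.761×10^-4 s; final current I_∞ = ε/R = 10.3/255 = 4.039×10^-2 A.
I(t) = I_∞(1 − e^(−t/τ)) with t/τ = 1.999.
I = (4.039×10^-2)(1 − e^(−1.999)) = 3.492×10^-2 A.

I ≈ 34.9 mA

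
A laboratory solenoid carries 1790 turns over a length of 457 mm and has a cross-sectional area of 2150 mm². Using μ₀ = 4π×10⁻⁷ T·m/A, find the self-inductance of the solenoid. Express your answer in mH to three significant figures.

A = 2150 mm² = 2.150×10^-3 m².
For a long solenoid, L = μ₀N²A/ℓ.
L = (4π×10⁻⁷)(1790)²(2.150×10^-3)/(0.457 m) = 1.894×10^-2 H.

L ≈ 18.9 mH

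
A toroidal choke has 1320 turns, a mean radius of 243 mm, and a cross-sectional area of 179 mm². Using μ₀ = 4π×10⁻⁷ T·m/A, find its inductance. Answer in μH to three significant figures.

L ≈ 257 μH

For a thin toroid, L = μ₀N²A/(2πR).
L = (4π×10⁻⁷)(1320)²(1.790×10^-4) / (2π×0.243 m) = 2.567×10^-4 H.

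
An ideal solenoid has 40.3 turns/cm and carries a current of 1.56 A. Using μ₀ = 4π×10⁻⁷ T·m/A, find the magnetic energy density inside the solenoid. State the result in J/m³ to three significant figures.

u ≈ 24.8 J/m³

B = μ₀nI = (4π×10⁻⁷)(4.030×10^3)(1.56) = 7.900×10^-3 T.
u = B²/(2μ₀) = (7.900×10^-3)²/(2×4π×10⁻⁷) = 24.83 J/m³.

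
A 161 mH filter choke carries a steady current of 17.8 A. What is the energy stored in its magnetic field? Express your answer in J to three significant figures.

U ≈ 25.5 J

Stored magnetic energy: U = ½LI².
U = ½(0.161 H)(17.8 A)² = 25.51 J.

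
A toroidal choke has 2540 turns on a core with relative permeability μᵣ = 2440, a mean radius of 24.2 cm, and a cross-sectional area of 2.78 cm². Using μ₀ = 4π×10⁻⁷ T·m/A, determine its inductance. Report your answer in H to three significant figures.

For a thin toroid, L = μ₀μᵣN²A/(2πR).
L = (4π×10⁻⁷)(2440)(2540)²(2.780×10^-4) / (2π×0.242 m) = 3.617 H.

L ≈ 3.62 H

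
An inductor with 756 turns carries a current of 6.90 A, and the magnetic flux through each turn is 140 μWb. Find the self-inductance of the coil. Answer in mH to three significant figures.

Self-inductance is defined by L = NΦ_B/I (flux linkage over current).
L = (756)(1.400×10^-4 Wb)/(6.90 A) = 1.534×10^-2 H.

L ≈ 15.3 mH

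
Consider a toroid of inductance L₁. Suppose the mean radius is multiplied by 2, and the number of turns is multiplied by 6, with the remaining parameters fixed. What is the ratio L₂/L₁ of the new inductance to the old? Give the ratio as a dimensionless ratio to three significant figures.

For a toroid, L ∝ μᵣN²A/R.
L₂/L₁ = (2)^-1 × (6)^2 = 18.0.

L₂/L₁ = 18.0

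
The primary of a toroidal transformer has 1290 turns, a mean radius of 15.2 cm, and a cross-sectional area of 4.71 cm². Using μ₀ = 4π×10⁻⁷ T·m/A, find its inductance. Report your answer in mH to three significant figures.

For a thin toroid, L = μ₀N²A/(2πR).
L = (4π×10⁻⁷)(1290)²(4.710×10^-4) / (2π×0.152 m) = 1.031×10^-3 H.

L ≈ 1.03 mH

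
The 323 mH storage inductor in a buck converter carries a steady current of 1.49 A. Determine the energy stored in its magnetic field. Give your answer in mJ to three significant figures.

U ≈ 359 mJ

Stored magnetic energy: U = ½LI².
U = ½(0.323 H)(1.49 A)² = 0.3585 J.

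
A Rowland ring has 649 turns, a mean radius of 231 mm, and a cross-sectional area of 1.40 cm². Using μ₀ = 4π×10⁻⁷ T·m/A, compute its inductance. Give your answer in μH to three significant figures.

For a thin toroid, L = μ₀N²A/(2πR).
L = (4π×10⁻⁷)(649)²(1.400×10^-4) / (2π×0.231 m) = 5.105×10^-5 H.

L ≈ 51.1 μH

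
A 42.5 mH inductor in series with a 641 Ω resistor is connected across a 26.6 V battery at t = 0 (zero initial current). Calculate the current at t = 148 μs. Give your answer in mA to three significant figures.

I ≈ 37.0 mA

τ = L/R = 4.250×10^-2/641 = 6.630×10^-5 s; final current I_∞ = ε/R = 26.6/641 = 4.150×10^-2 A.
I(t) = I_∞(1 − e^(−t/τ)) with t/τ = 2.232.
I = (4.150×10^-2)(1 − e^(−2.232)) = 3.7045×10^-2 A.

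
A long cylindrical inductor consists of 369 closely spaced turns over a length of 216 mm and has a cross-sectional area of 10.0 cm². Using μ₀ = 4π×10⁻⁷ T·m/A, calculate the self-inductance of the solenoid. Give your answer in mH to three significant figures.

L ≈ 0.792 mH

A = 10.0 cm² = 1.000×10^-3 m².
For a long solenoid, L = μ₀N²A/ℓ.
L = (4π×10⁻⁷)(369)²(1.000×10^-3)/(0.216 m) = 7.922×10^-4 H.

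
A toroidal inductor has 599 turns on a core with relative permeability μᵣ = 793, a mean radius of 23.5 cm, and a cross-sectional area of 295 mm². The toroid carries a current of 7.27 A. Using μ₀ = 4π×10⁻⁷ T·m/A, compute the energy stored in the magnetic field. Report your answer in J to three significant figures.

U ≈ 1.89 J

L = μ₀μᵣN²A/(2πR) = (4π×10⁻⁷)(793)(599)²(2.950×10^-4)/(2π×0.235) = 7.143×10^-2 H.
U = ½LI² = ½(7.143×10^-2)(7.27)² = 1.888 J.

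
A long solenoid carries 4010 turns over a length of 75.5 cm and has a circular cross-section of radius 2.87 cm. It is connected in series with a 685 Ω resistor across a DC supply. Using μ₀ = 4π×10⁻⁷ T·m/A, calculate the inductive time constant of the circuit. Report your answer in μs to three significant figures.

A = πr² = π(2.870×10^-2 m)² = 2.588×10^-3 m².
L = μ₀N²A/ℓ = (4π×10⁻⁷)(4010)²(2.588×10^-3)/(0.755) = 6.926×10^-2 H.
τ = L/R = (6.926×10^-2)/(685) = 1.011×10^-4 s.

τ ≈ 101 μs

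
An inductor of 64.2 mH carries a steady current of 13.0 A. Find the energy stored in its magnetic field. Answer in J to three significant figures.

Stored magnetic energy: U = ½LI².
U = ½(6.420×10^-2 H)(13.0 A)² = 5.4249 J.

U ≈ 5.42 J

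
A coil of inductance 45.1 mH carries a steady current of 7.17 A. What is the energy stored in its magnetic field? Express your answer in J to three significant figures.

U ≈ 1.16 J

Stored magnetic energy: U = ½LI².
U = ½(4.510×10^-2 H)(7.17 A)² = 1.159 J.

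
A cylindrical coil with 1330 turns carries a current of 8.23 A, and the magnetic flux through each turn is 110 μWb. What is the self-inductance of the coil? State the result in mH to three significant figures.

L ≈ 17.8 mH

Self-inductance is defined by L = NΦ_B/I (flux linkage over current).
L = (1330)(1.100×10^-4 Wb)/(8.23 A) = 1.778×10^-2 H.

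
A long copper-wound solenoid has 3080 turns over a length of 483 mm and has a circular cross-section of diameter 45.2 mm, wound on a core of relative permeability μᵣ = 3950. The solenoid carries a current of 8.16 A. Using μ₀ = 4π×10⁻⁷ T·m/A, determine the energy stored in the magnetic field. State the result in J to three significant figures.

U ≈ 5210 J

A = π(d/2)² = π(2.260×10^-2 m)² = 1.6046×10^-3 m².
L = μ₀μᵣN²A/ℓ = (4π×10⁻⁷)(3950)(3080)²(1.6046×10^-3)/(0.483) = 156.4 H.
U = ½LI² = ½(156.4)(8.16)² = 5.208×10^3 J.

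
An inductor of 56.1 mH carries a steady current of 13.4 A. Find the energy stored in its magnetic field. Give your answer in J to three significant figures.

Stored magnetic energy: U = ½LI².
U = ½(5.610×10^-2 H)(13.4 A)² = 5.037 J.

U ≈ 5.04 J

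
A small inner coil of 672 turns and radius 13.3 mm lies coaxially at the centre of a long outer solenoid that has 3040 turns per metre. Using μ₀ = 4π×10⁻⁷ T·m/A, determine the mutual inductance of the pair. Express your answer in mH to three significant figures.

The outer solenoid produces a uniform field B₁ = μ₀n₁I₁ across the inner coil,
so the flux linkage is N₂Φ = N₂B₁A₂ = μ₀n₁N₂A₂·I₁, giving M = μ₀n₁N₂A₂.
A₂ = πr² = π(1.330×10^-2 m)² = 5.557×10^-4 m².
M = (4π×10⁻⁷)(3040)(672)(5.557×10^-4) = 1.427×10^-3 H.

M ≈ 1.43 mH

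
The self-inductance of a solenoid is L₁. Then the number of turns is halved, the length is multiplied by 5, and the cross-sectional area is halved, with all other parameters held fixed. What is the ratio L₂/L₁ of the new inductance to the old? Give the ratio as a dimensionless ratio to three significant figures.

L₂/L₁ = 0.0250

For a solenoid, L ∝ μᵣN²A/ℓ.
L₂/L₁ = (0.5)^2 × (5)^-1 × (0.5) = 0.0250.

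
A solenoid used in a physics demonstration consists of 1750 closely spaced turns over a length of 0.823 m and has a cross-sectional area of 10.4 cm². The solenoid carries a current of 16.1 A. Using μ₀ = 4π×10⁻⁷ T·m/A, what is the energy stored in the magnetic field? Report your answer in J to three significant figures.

U ≈ 0.630 J

A = 10.4 cm² = 1.040×10^-3 m².
L = μ₀N²A/ℓ = (4π×10⁻⁷)(1750)²(1.040×10^-3)/(0.823) = 4.863×10^-3 H.
U = ½LI² = ½(4.863×10^-3)(16.1)² = 0.6303 J.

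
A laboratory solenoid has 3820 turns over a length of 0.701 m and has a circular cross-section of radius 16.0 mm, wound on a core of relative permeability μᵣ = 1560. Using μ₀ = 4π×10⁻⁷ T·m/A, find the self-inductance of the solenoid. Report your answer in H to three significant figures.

L ≈ 32.8 H

A = πr² = π(1.600×10^-2 m)² = 8.042×10^-4 m².
For a long solenoid, L = μ₀μᵣN²A/ℓ.
L = (4π×10⁻⁷)(1560)(3820)²(8.042×10^-4)/(0.701 m) = 32.82 H.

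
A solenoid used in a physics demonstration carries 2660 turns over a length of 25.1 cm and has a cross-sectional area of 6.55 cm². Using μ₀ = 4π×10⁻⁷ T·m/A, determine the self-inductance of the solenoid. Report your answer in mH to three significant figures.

L ≈ 23.2 mH

A = 6.55 cm² = 6.550×10^-4 m².
For a long solenoid, L = μ₀N²A/ℓ.
L = (4π×10⁻⁷)(2660)²(6.550×10^-4)/(0.251 m) = 2.320×10^-2 H.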